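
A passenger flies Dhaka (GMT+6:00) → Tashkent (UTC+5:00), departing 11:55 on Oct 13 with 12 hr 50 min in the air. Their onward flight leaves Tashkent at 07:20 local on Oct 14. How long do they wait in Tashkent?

Convert departure to UTC: 11:55 − 6:00 = 05:55 UTC on Oct 13.
Add 12 hours 50 minutes flight time → 18:45 UTC.
Tashkent is UTC+5:00, so local arrival = 18:45 + 5:00 = 23:45 on Oct 13.
Layover = 07:20 − 23:45 (+1 day) = 7 hours 35 minutes.

7 hours 35 minutes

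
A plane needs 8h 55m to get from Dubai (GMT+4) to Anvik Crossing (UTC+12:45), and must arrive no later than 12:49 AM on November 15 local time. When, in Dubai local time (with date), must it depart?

7:09 AM on Nov 14

Target arrival in UTC: 12:49 AM − 12:45 = 12:04 PM on Nov 14.
Subtract 8 hours 55 minutes → departure 3:09 AM UTC on Nov 14.
Dubai is UTC+4:00: 3:09 AM + 4:00 = 7:09 AM on Nov 14.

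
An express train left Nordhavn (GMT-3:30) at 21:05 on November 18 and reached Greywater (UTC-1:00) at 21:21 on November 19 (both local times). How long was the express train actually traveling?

Greywater is 2:30 ahead of Nordhavn.
Clock-face elapsed time (ignoring zones) is 24 hours 16 minutes.
Actual elapsed = 24 hours 16 minutes − 2:30 = 21 hours 46 minutes.

21 hours 46 minutes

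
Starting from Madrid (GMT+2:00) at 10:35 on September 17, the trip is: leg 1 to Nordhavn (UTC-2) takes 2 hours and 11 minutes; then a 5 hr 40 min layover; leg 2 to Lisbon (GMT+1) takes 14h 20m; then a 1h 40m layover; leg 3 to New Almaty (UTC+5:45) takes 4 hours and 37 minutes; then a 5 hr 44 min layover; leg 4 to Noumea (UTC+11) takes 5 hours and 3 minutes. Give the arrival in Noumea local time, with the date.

10:50 on Sep 19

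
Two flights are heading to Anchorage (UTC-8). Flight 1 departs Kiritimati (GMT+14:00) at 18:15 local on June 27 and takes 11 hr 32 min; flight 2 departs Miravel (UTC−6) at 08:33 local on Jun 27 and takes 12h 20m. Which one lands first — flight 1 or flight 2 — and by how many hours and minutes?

the first, by 11 hours 6 minutes

Flight 1 in UTC: 18:15 − 14:00 = 04:15 on Jun 27.
+11 hours and 32 minutes → arrive 15:47 UTC on Jun 27.
Flight 2 in UTC: 08:33 + 6:00 = 14:33 on Jun 27.
+12 hours and 20 minutes → arrive 02:53 UTC on Jun 28.
Flight 1 lands earlier by 11 hours 6 minutes.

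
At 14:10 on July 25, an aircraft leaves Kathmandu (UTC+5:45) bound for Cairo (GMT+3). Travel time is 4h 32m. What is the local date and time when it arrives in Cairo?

15:57 on July 25

Convert departure to UTC: 14:10 − 5:45 = 08:25 UTC on Jul 25.
Add 4 hours 32 minutes travel time → 12:57 UTC.
Cairo is UTC+3:00, so local arrival = 12:57 + 3:00 = 15:57 on Jul 25.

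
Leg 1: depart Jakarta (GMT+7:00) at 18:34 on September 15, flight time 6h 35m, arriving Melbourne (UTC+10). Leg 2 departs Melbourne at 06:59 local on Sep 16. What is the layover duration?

Convert departure to UTC: 18:34 − 7:00 = 11:34 UTC on Sep 15.
Add 6 hours 35 minutes flight time → 18:09 UTC.
Melbourne is UTC+10:00, so local arrival = 18:09 + 10:00 = 04:09 on Sep 16.
Layover = 06:59 − 04:09 = 2 hours 50 minutes.

2 hours 50 minutes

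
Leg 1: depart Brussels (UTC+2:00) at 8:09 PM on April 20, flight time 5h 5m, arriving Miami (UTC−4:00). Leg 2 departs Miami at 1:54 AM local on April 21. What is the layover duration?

6 hours 40 minutes

Convert departure to UTC: 8:09 PM − 2:00 = 6:09 PM UTC on Apr 20.
Add 5 hours and 5 minutes flight time → 11:14 PM UTC.
Miami is UTC−4:00, so local arrival = 11:14 PM − 4:00 = 7:14 PM on Apr 20.
Layover = 1:54 AM − 7:14 PM (+1 day) = 6 hours 40 minutes.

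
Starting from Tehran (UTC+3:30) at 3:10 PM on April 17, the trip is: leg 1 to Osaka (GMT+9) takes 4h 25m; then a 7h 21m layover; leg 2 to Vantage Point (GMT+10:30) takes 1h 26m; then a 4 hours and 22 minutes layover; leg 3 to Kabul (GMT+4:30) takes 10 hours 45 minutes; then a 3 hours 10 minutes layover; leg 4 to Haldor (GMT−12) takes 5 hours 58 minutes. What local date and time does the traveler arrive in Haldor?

1:07 PM on April 18

Convert departure to UTC: 3:10 PM − 3:30 = 11:40 AM UTC on Apr 17.
Add 4 hours and 25 minutes leg 1 → 4:05 PM UTC.
Add 7 hours 21 minutes layover in Osaka → 11:26 PM UTC.
Add 1 hour 26 minutes leg 2 → 12:52 AM UTC (Apr 18).
Add 4 hours and 22 minutes layover in Vantage Point → 5:14 AM UTC.
Add 10 hours 45 minutes leg 3 → 3:59 PM UTC.
Add 3 hours 10 minutes layover in Kabul → 7:09 PM UTC.
Add 5 hours 58 minutes leg 4 → 1:07 AM UTC (Apr 19).
Haldor is UTC−12:00, so local arrival = 1:07 AM − 12:00 = 1:07 PM on Apr 18.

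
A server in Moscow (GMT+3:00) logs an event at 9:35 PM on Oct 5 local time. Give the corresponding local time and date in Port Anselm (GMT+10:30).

5:05 AM on October 6

Port Anselm is 7:30 ahead of Moscow.
Shift by the zone difference: 9:35 PM + 7:30 = 5:05 AM on Oct 6 in Port Anselm.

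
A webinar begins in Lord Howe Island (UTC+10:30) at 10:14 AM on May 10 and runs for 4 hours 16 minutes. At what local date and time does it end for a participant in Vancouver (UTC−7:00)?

9:00 PM on May 9

Convert start to UTC: 10:14 AM − 10:30 = 11:44 PM UTC on May 9.
Add 4 hours 16 minutes duration → 4:00 AM UTC (May 10).
Vancouver is UTC−7:00, so local end time = 4:00 AM − 7:00 = 9:00 PM on May 9.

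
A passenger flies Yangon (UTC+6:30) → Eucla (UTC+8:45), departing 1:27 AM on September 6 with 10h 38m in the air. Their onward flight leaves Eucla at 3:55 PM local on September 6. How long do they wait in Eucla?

1 hour 35 minutes

Convert departure to UTC: 1:27 AM − 6:30 = 6:57 PM UTC on Sep 5.
Add 10 hours 38 minutes flight time → 5:35 AM UTC (Sep 6).
Eucla is UTC+8:45, so local arrival = 5:35 AM + 8:45 = 2:20 PM on Sep 6.
Layover = 3:55 PM − 2:20 PM = 1 hour 35 minutes.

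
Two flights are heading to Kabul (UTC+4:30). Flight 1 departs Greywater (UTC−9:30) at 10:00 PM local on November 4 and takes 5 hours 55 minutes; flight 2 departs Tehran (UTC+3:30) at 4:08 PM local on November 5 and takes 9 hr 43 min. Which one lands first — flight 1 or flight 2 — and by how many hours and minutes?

the first, by 8 hours 56 minutes

Flight 1 in UTC: 10:00 PM + 9:30 = 7:30 AM on Nov 5.
+5 hours 55 minutes → arrive 1:25 PM UTC on Nov 5.
Flight 2 in UTC: 4:08 PM − 3:30 = 12:38 PM on Nov 5.
+9 hours and 43 minutes → arrive 10:21 PM UTC on Nov 5.
Flight 1 lands earlier by 8 hours 56 minutes.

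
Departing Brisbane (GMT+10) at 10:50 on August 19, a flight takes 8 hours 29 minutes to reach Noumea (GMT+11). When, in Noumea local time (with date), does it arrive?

Noumea is 1:00 ahead of Brisbane.
After 8 hours 29 minutes it is 19:19 in Brisbane.
Shift by the zone difference: 19:19 + 1:00 = 20:19 on Aug 19 in Noumea.

20:19 on Aug 19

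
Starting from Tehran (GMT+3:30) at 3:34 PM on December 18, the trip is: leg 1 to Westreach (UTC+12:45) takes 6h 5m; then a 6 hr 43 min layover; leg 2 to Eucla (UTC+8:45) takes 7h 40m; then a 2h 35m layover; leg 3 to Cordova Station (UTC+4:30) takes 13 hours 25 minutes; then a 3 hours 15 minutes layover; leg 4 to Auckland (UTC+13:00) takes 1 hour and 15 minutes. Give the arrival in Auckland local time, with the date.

Convert departure to UTC: 3:34 PM − 3:30 = 12:04 PM UTC on Dec 18.
Add 6 hours 5 minutes leg 1 → 6:09 PM UTC.
Add 6 hours and 43 minutes layover in Westreach → 12:52 AM UTC (Dec 19).
Add 7 hours and 40 minutes leg 2 → 8:32 AM UTC.
Add 2 hours 35 minutes layover in Eucla → 11:07 AM UTC.
Add 13 hours and 25 minutes leg 3 → 12:32 AM UTC (Dec 20).
Add 3 hours 15 minutes layover in Cordova Station → 3:47 AM UTC.
Add 1 hour 15 minutes leg 4 → 5:02 AM UTC.
Auckland is UTC+13:00, so local arrival = 5:02 AM + 13:00 = 6:02 PM on Dec 20.

6:02 PM on Dec 20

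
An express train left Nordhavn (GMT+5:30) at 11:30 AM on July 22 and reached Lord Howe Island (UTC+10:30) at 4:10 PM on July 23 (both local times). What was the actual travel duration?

Departure in UTC: 11:30 AM − 5:30 = 6:00 AM on Jul 22.
Arrival in UTC: 4:10 PM − 10:30 = 5:40 AM on Jul 23.
Elapsed = 5:40 AM − 6:00 AM (+1 day) = 23 hours 40 minutes.

23 hours 40 minutes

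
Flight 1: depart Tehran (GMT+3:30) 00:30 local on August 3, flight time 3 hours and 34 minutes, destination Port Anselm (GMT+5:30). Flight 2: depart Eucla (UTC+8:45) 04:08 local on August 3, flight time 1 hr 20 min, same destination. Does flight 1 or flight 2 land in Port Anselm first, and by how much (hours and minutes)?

Flight 1 in UTC: 00:30 − 3:30 = 21:00 on Aug 2.
+3 hours 34 minutes → arrive 00:34 UTC on Aug 3.
Flight 2 in UTC: 04:08 − 8:45 = 19:23 on Aug 2.
+1 hour 20 minutes → arrive 20:43 UTC on Aug 2.
Flight 2 lands earlier by 3 hours 51 minutes.

the second, by 3 hours 51 minutes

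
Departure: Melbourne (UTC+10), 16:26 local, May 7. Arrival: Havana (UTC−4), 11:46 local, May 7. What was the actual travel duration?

9 hours 20 minutes

Departure in UTC: 16:26 − 10:00 = 06:26 on May 7.
Arrival in UTC: 11:46 + 4:00 = 15:46 on May 7.
Elapsed = 15:46 − 06:26 = 9 hours 20 minutes.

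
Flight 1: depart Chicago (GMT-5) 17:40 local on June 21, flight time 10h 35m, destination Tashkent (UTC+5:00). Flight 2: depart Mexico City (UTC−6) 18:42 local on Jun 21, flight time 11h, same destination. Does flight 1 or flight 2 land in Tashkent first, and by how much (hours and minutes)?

the first, by 2 hours 27 minutes

Flight 1 in UTC: 17:40 + 5:00 = 22:40 on Jun 21.
+10 hours 35 minutes → arrive 09:15 UTC on Jun 22.
Flight 2 in UTC: 18:42 + 6:00 = 00:42 on Jun 22.
+11 hours → arrive 11:42 UTC on Jun 22.
Flight 1 lands earlier by 2 hours 27 minutes.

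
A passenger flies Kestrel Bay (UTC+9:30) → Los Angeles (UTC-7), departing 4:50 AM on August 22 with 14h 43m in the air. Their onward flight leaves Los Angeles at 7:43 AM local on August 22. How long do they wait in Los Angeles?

Convert departure to UTC: 4:50 AM − 9:30 = 7:20 PM UTC on Aug 21.
Add 14 hours 43 minutes flight time → 10:03 AM UTC (Aug 22).
Los Angeles is UTC−7:00, so local arrival = 10:03 AM − 7:00 = 3:03 AM on Aug 22.
Layover = 7:43 AM − 3:03 AM = 4 hours 40 minutes.

4 hours 40 minutes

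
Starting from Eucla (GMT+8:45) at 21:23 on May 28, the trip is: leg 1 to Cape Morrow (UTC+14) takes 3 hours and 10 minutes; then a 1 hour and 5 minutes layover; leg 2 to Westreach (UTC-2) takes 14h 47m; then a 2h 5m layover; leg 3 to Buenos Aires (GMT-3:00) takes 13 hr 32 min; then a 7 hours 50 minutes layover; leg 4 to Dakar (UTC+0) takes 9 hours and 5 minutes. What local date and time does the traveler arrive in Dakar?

16:12 on May 30

Convert departure to UTC: 21:23 − 8:45 = 12:38 UTC on May 28.
Add 3 hours and 10 minutes leg 1 → 15:48 UTC.
Add 1 hour and 5 minutes layover in Cape Morrow → 16:53 UTC.
Add 14 hours and 47 minutes leg 2 → 07:40 UTC (May 29).
Add 2 hours and 5 minutes layover in Westreach → 09:45 UTC.
Add 13 hours 32 minutes leg 3 → 23:17 UTC.
Add 7 hours and 50 minutes layover in Buenos Aires → 07:07 UTC (May 30).
Add 9 hours and 5 minutes leg 4 → 16:12 UTC.
Dakar is UTC+0, so local arrival is the same: 16:12 on May 30.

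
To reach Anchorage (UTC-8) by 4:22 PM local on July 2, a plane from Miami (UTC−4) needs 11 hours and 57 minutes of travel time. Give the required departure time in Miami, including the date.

Target arrival in UTC: 4:22 PM + 8:00 = 12:22 AM on Jul 3.
Subtract 11 hours and 57 minutes → departure 12:25 PM UTC on Jul 2.
Miami is UTC−4:00: 12:25 PM − 4:00 = 8:25 AM on Jul 2.

8:25 AM on July 2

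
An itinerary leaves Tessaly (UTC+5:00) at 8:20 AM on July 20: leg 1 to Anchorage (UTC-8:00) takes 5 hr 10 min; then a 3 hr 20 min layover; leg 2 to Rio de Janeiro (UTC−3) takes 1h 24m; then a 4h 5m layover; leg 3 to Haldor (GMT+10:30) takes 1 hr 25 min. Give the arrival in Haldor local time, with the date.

5:14 AM on July 21

Convert departure to UTC: 8:20 AM − 5:00 = 3:20 AM UTC on Jul 20.
Add 5 hours and 10 minutes leg 1 → 8:30 AM UTC.
Add 3 hours and 20 minutes layover in Anchorage → 11:50 AM UTC.
Add 1 hour 24 minutes leg 2 → 1:14 PM UTC.
Add 4 hours and 5 minutes layover in Rio de Janeiro → 5:19 PM UTC.
Add 1 hour and 25 minutes leg 3 → 6:44 PM UTC.
Haldor is UTC+10:30, so local arrival = 6:44 PM + 10:30 = 5:14 AM on Jul 21.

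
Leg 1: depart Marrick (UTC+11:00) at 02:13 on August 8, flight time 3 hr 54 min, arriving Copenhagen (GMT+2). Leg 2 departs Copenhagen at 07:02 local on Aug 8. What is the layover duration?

9 hours 55 minutes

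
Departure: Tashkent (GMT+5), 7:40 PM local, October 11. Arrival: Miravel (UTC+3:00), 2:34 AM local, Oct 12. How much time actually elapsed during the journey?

8 hours 54 minutes

Departure in UTC: 7:40 PM − 5:00 = 2:40 PM on Oct 11.
Arrival in UTC: 2:34 AM − 3:00 = 11:34 PM on Oct 11.
Elapsed = 11:34 PM − 2:40 PM = 8 hours 54 minutes.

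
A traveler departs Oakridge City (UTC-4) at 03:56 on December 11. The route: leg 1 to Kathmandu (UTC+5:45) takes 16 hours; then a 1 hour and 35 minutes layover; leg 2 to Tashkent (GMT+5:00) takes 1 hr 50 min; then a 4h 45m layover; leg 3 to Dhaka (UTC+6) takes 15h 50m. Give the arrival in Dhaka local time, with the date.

Convert departure to UTC: 03:56 + 4:00 = 07:56 UTC on Dec 11.
Add 16 hours leg 1 → 23:56 UTC.
Add 1 hour 35 minutes layover in Kathmandu → 01:31 UTC (Dec 12).
Add 1 hour and 50 minutes leg 2 → 03:21 UTC.
Add 4 hours 45 minutes layover in Tashkent → 08:06 UTC.
Add 15 hours 50 minutes leg 3 → 23:56 UTC.
Dhaka is UTC+6:00, so local arrival = 23:56 + 6:00 = 05:56 on Dec 13.

05:56 on December 13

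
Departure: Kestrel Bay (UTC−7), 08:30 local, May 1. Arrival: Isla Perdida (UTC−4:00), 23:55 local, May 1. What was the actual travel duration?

Departure in UTC: 08:30 + 7:00 = 15:30 on May 1.
Arrival in UTC: 23:55 + 4:00 = 03:55 on May 2.
Elapsed = 03:55 − 15:30 (+1 day) = 12 hours 25 minutes.

12 hours 25 minutes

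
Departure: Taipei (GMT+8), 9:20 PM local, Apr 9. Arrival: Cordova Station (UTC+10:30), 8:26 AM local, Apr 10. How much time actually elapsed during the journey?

Departure in UTC: 9:20 PM − 8:00 = 1:20 PM on Apr 9.
Arrival in UTC: 8:26 AM − 10:30 = 9:56 PM on Apr 9.
Elapsed = 9:56 PM − 1:20 PM = 8 hours 36 minutes.

8 hours 36 minutes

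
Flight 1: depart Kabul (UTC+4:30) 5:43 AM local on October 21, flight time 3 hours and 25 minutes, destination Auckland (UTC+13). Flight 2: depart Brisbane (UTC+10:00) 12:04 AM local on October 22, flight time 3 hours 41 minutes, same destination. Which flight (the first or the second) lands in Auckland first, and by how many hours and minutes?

Flight 1 in UTC: 5:43 AM − 4:30 = 1:13 AM on Oct 21.
+3 hours 25 minutes → arrive 4:38 AM UTC on Oct 21.
Flight 2 in UTC: 12:04 AM − 10:00 = 2:04 PM on Oct 21.
+3 hours and 41 minutes → arrive 5:45 PM UTC on Oct 21.
Flight 1 lands earlier by 13 hours 7 minutes.

the first, by 13 hours 7 minutes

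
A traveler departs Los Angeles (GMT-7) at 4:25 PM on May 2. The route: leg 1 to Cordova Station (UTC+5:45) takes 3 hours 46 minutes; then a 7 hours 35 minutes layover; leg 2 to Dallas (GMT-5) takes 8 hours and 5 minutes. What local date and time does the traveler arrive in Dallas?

Convert departure to UTC: 4:25 PM + 7:00 = 11:25 PM UTC on May 2.
Add 3 hours 46 minutes leg 1 → 3:11 AM UTC (May 3).
Add 7 hours 35 minutes layover in Cordova Station → 10:46 AM UTC.
Add 8 hours 5 minutes leg 2 → 6:51 PM UTC.
Dallas is UTC−5:00, so local arrival = 6:51 PM − 5:00 = 1:51 PM on May 3.

1:51 PM on May 3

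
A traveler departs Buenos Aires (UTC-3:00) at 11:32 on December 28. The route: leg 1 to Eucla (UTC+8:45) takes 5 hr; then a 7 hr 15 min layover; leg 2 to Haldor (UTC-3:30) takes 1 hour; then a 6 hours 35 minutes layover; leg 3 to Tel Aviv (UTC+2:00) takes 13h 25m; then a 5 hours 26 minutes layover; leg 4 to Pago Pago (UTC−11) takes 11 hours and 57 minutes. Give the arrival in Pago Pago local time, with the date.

06:10 on December 30

Convert departure to UTC: 11:32 + 3:00 = 14:32 UTC on Dec 28.
Add 5 hours leg 1 → 19:32 UTC.
Add 7 hours and 15 minutes layover in Eucla → 02:47 UTC (Dec 29).
Add 1 hour leg 2 → 03:47 UTC.
Add 6 hours 35 minutes layover in Haldor → 10:22 UTC.
Add 13 hours and 25 minutes leg 3 → 23:47 UTC.
Add 5 hours 26 minutes layover in Tel Aviv → 05:13 UTC (Dec 30).
Add 11 hours 57 minutes leg 4 → 17:10 UTC.
Pago Pago is UTC−11:00, so local arrival = 17:10 − 11:00 = 06:10 on Dec 30.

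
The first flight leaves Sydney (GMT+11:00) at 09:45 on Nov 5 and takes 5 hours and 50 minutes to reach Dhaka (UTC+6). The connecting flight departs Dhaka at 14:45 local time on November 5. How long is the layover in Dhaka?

4 hours 10 minutes

Convert departure to UTC: 09:45 − 11:00 = 22:45 UTC on Nov 4.
Add 5 hours 50 minutes flight time → 04:35 UTC (Nov 5).
Dhaka is UTC+6:00, so local arrival = 04:35 + 6:00 = 10:35 on Nov 5.
Layover = 14:45 − 10:35 = 4 hours 10 minutes.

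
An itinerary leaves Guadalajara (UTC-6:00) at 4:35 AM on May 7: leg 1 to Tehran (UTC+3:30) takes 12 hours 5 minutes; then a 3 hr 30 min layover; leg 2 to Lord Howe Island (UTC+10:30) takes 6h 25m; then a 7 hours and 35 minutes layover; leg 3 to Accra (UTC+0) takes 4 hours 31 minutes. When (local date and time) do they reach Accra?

8:41 PM on May 8

Convert departure to UTC: 4:35 AM + 6:00 = 10:35 AM UTC on May 7.
Add 12 hours and 5 minutes leg 1 → 10:40 PM UTC.
Add 3 hours and 30 minutes layover in Tehran → 2:10 AM UTC (May 8).
Add 6 hours and 25 minutes leg 2 → 8:35 AM UTC.
Add 7 hours and 35 minutes layover in Lord Howe Island → 4:10 PM UTC.
Add 4 hours 31 minutes leg 3 → 8:41 PM UTC.
Accra is UTC+0, so local arrival is the same: 8:41 PM on May 8.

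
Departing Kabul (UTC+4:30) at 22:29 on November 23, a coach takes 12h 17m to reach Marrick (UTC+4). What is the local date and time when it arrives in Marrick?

Marrick is 0:30 behind Kabul.
After 12 hours and 17 minutes it is 10:46 (Nov 24) in Kabul.
Shift by the zone difference: 10:46 − 0:30 = 10:16 on Nov 24 in Marrick.

10:16 on November 24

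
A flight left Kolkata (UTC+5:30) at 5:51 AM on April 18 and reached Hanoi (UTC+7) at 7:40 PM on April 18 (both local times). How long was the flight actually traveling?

12 hours 19 minutes

Hanoi is 1:30 ahead of Kolkata.
Clock-face elapsed time (ignoring zones) is 13 hours 49 minutes.
Actual elapsed = 13 hours 49 minutes − 1:30 = 12 hours 19 minutes.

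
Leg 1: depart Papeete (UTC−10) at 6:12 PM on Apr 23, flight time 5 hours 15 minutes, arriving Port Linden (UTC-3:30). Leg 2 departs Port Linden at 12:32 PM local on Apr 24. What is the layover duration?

6 hours 35 minutes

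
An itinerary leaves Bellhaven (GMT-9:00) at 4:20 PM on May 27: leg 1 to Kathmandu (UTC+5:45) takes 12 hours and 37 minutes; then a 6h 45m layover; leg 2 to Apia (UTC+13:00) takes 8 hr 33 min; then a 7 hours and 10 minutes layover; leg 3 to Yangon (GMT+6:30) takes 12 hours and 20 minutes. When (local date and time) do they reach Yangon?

Convert departure to UTC: 4:20 PM + 9:00 = 1:20 AM UTC on May 28.
Add 12 hours and 37 minutes leg 1 → 1:57 PM UTC.
Add 6 hours and 45 minutes layover in Kathmandu → 8:42 PM UTC.
Add 8 hours and 33 minutes leg 2 → 5:15 AM UTC (May 29).
Add 7 hours and 10 minutes layover in Apia → 12:25 PM UTC.
Add 12 hours 20 minutes leg 3 → 12:45 AM UTC (May 30).
Yangon is UTC+6:30, so local arrival = 12:45 AM + 6:30 = 7:15 AM on May 30.

7:15 AM on May 30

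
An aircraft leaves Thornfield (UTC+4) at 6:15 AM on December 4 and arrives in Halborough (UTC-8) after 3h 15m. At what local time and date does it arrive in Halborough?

Convert departure to UTC: 6:15 AM − 4:00 = 2:15 AM UTC on Dec 4.
Add 3 hours and 15 minutes travel time → 5:30 AM UTC.
Halborough is UTC−8:00, so local arrival = 5:30 AM − 8:00 = 9:30 PM on Dec 3.

9:30 PM on Dec 3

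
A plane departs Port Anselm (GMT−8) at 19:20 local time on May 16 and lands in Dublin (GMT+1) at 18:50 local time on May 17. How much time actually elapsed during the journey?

14 hours 30 minutes

Departure in UTC: 19:20 + 8:00 = 03:20 on May 17.
Arrival in UTC: 18:50 − 1:00 = 17:50 on May 17.
Elapsed = 17:50 − 03:20 = 14 hours 30 minutes.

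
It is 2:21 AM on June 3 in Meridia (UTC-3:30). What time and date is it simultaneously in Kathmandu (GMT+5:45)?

11:36 AM on June 3

Kathmandu is 9:15 ahead of Meridia.
Shift by the zone difference: 2:21 AM + 9:15 = 11:36 AM on Jun 3 in Kathmandu.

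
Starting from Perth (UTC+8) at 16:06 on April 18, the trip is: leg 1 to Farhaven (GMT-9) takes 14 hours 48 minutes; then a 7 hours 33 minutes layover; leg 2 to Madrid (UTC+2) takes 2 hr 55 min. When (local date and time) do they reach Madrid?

11:22 on April 19

Convert departure to UTC: 16:06 − 8:00 = 08:06 UTC on Apr 18.
Add 14 hours and 48 minutes leg 1 → 22:54 UTC.
Add 7 hours 33 minutes layover in Farhaven → 06:27 UTC (Apr 19).
Add 2 hours 55 minutes leg 2 → 09:22 UTC.
Madrid is UTC+2:00, so local arrival = 09:22 + 2:00 = 11:22 on Apr 19.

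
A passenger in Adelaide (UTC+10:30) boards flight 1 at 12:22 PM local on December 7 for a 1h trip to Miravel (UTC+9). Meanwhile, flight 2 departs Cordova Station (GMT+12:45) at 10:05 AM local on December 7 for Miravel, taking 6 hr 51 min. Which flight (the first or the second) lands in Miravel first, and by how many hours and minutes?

the first, by 1 hour 19 minutes

Flight 1 in UTC: 12:22 PM − 10:30 = 1:52 AM on Dec 7.
+1 hour → arrive 2:52 AM UTC on Dec 7.
Flight 2 in UTC: 10:05 AM − 12:45 = 9:20 PM on Dec 6.
+6 hours 51 minutes → arrive 4:11 AM UTC on Dec 7.
Flight 1 lands earlier by 1 hour 19 minutes.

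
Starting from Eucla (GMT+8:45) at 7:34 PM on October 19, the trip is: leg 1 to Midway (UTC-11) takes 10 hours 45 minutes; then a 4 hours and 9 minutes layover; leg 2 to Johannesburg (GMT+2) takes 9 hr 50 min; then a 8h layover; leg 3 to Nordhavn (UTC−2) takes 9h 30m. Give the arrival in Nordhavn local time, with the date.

Convert departure to UTC: 7:34 PM − 8:45 = 10:49 AM UTC on Oct 19.
Add 10 hours 45 minutes leg 1 → 9:34 PM UTC.
Add 4 hours 9 minutes layover in Midway → 1:43 AM UTC (Oct 20).
Add 9 hours 50 minutes leg 2 → 11:33 AM UTC.
Add 8 hours layover in Johannesburg → 7:33 PM UTC.
Add 9 hours and 30 minutes leg 3 → 5:03 AM UTC (Oct 21).
Nordhavn is UTC−2:00, so local arrival = 5:03 AM − 2:00 = 3:03 AM on Oct 21.

3:03 AM on Oct 21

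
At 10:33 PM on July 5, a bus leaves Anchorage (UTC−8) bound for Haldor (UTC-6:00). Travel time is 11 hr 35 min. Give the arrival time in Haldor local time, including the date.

Convert departure to UTC: 10:33 PM + 8:00 = 6:33 AM UTC on Jul 6.
Add 11 hours 35 minutes travel time → 6:08 PM UTC.
Haldor is UTC−6:00, so local arrival = 6:08 PM − 6:00 = 12:08 PM on Jul 6.

12:08 PM on July 6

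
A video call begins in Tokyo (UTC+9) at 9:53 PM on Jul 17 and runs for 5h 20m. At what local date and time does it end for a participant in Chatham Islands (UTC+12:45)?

Chatham Islands is 3:45 ahead of Tokyo.
After 5 hours 20 minutes it is 3:13 AM (Jul 18) in Tokyo.
Shift by the zone difference: 3:13 AM + 3:45 = 6:58 AM on Jul 18 in Chatham Islands.

6:58 AM on July 18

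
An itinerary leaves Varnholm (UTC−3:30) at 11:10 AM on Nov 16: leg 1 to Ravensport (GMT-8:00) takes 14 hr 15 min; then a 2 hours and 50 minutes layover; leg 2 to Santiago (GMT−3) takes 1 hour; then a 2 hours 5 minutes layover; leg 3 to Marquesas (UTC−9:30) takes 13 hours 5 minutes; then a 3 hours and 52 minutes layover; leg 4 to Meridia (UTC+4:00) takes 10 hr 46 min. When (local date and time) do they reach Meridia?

6:33 PM on Nov 18

Convert departure to UTC: 11:10 AM + 3:30 = 2:40 PM UTC on Nov 16.
Add 14 hours 15 minutes leg 1 → 4:55 AM UTC (Nov 17).
Add 2 hours and 50 minutes layover in Ravensport → 7:45 AM UTC.
Add 1 hour leg 2 → 8:45 AM UTC.
Add 2 hours 5 minutes layover in Santiago → 10:50 AM UTC.
Add 13 hours 5 minutes leg 3 → 11:55 PM UTC.
Add 3 hours 52 minutes layover in Marquesas → 3:47 AM UTC (Nov 18).
Add 10 hours and 46 minutes leg 4 → 2:33 PM UTC.
Meridia is UTC+4:00, so local arrival = 2:33 PM + 4:00 = 6:33 PM on Nov 18.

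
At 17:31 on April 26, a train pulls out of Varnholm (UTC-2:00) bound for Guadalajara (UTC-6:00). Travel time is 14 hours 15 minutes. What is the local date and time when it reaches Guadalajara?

03:46 on April 27

Convert departure to UTC: 17:31 + 2:00 = 19:31 UTC on Apr 26.
Add 14 hours 15 minutes travel time → 09:46 UTC (Apr 27).
Guadalajara is UTC−6:00, so local arrival = 09:46 − 6:00 = 03:46 on Apr 27.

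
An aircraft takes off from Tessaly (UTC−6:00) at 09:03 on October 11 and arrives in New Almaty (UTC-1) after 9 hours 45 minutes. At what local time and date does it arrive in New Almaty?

23:48 on Oct 11

Convert departure to UTC: 09:03 + 6:00 = 15:03 UTC on Oct 11.
Add 9 hours and 45 minutes travel time → 00:48 UTC (Oct 12).
New Almaty is UTC−1:00, so local arrival = 00:48 − 1:00 = 23:48 on Oct 11.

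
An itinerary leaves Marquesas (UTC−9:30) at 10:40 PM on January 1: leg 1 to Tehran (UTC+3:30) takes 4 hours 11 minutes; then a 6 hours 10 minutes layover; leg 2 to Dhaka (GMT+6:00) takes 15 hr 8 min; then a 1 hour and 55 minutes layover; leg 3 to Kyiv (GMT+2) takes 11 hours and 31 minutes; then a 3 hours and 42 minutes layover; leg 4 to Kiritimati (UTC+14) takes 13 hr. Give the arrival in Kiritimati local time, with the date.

5:47 AM on January 5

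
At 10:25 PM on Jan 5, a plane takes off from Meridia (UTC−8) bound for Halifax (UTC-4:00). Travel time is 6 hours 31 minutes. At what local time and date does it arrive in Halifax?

Halifax is 4:00 ahead of Meridia.
After 6 hours and 31 minutes it is 4:56 AM (Jan 6) in Meridia.
Shift by the zone difference: 4:56 AM + 4:00 = 8:56 AM on Jan 6 in Halifax.

8:56 AM on Jan 6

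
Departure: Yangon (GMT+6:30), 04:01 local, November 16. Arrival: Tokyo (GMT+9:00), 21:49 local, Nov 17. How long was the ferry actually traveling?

Departure in UTC: 04:01 − 6:30 = 21:31 on Nov 15.
Arrival in UTC: 21:49 − 9:00 = 12:49 on Nov 17.
Elapsed = 12:49 − 21:31 (+2 days) = 39 hours 18 minutes.

39 hours 18 minutes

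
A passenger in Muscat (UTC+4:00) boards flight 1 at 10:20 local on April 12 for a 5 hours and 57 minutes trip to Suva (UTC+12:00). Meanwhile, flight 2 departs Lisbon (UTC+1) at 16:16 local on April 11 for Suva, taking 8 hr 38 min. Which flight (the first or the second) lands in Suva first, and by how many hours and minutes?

Flight 1 in UTC: 10:20 − 4:00 = 06:20 on Apr 12.
+5 hours and 57 minutes → arrive 12:17 UTC on Apr 12.
Flight 2 in UTC: 16:16 − 1:00 = 15:16 on Apr 11.
+8 hours 38 minutes → arrive 23:54 UTC on Apr 11.
Flight 2 lands earlier by 12 hours 23 minutes.

the second, by 12 hours 23 minutes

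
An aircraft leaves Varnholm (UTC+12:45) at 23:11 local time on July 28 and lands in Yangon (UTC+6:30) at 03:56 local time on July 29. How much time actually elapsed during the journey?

11 hours

Departure in UTC: 23:11 − 12:45 = 10:26 on Jul 28.
Arrival in UTC: 03:56 − 6:30 = 21:26 on Jul 28.
Elapsed = 21:26 − 10:26 = 11 hours.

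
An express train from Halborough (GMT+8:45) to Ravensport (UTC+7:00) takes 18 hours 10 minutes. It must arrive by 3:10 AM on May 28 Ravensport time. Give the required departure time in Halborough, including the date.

Target arrival in UTC: 3:10 AM − 7:00 = 8:10 PM on May 27.
Subtract 18 hours and 10 minutes → departure 2:00 AM UTC on May 27.
Halborough is UTC+8:45: 2:00 AM + 8:45 = 10:45 AM on May 27.

10:45 AM on May 27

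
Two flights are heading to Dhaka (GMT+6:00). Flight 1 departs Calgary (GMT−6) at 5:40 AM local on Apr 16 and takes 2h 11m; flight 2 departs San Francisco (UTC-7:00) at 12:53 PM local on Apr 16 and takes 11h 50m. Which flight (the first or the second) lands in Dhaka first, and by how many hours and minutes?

Flight 1 in UTC: 5:40 AM + 6:00 = 11:40 AM on Apr 16.
+2 hours and 11 minutes → arrive 1:51 PM UTC on Apr 16.
Flight 2 in UTC: 12:53 PM + 7:00 = 7:53 PM on Apr 16.
+11 hours 50 minutes → arrive 7:43 AM UTC on Apr 17.
Flight 1 lands earlier by 17 hours 52 minutes.

the first, by 17 hours 52 minutes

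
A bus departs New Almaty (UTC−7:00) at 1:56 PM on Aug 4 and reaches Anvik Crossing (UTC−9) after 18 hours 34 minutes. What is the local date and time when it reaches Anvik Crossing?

Convert departure to UTC: 1:56 PM + 7:00 = 8:56 PM UTC on Aug 4.
Add 18 hours and 34 minutes travel time → 3:30 PM UTC (Aug 5).
Anvik Crossing is UTC−9:00, so local arrival = 3:30 PM − 9:00 = 6:30 AM on Aug 5.

6:30 AM on Aug 5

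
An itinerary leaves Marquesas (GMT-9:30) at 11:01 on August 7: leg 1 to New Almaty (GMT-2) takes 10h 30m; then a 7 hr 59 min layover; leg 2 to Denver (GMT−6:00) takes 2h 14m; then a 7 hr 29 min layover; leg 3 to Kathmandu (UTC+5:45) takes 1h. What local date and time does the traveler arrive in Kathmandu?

Convert departure to UTC: 11:01 + 9:30 = 20:31 UTC on Aug 7.
Add 10 hours and 30 minutes leg 1 → 07:01 UTC (Aug 8).
Add 7 hours 59 minutes layover in New Almaty → 15:00 UTC.
Add 2 hours and 14 minutes leg 2 → 17:14 UTC.
Add 7 hours 29 minutes layover in Denver → 00:43 UTC (Aug 9).
Add 1 hour leg 3 → 01:43 UTC.
Kathmandu is UTC+5:45, so local arrival = 01:43 + 5:45 = 07:28 on Aug 9.

07:28 on August 9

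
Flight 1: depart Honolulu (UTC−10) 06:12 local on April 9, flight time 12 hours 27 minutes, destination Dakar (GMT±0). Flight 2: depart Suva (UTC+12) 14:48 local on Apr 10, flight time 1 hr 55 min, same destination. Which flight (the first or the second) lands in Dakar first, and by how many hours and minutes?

Flight 1 in UTC: 06:12 + 10:00 = 16:12 on Apr 9.
+12 hours and 27 minutes → arrive 04:39 UTC on Apr 10.
Flight 2 in UTC: 14:48 − 12:00 = 02:48 on Apr 10.
+1 hour 55 minutes → arrive 04:43 UTC on Apr 10.
Flight 1 lands earlier by 4 minutes.

the first, by 4 minutes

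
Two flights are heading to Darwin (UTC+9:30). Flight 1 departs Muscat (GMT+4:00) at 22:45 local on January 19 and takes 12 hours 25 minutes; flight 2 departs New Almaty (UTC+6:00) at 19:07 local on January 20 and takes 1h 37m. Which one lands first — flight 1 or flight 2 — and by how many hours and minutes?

Flight 1 in UTC: 22:45 − 4:00 = 18:45 on Jan 19.
+12 hours and 25 minutes → arrive 07:10 UTC on Jan 20.
Flight 2 in UTC: 19:07 − 6:00 = 13:07 on Jan 20.
+1 hour and 37 minutes → arrive 14:44 UTC on Jan 20.
Flight 1 lands earlier by 7 hours 34 minutes.

the first, by 7 hours 34 minutes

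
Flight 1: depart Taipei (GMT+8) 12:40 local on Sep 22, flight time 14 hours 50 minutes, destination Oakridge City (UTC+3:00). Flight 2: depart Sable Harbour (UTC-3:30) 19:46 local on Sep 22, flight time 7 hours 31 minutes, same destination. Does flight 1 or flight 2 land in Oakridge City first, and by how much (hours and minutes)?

Flight 1 in UTC: 12:40 − 8:00 = 04:40 on Sep 22.
+14 hours and 50 minutes → arrive 19:30 UTC on Sep 22.
Flight 2 in UTC: 19:46 + 3:30 = 23:16 on Sep 22.
+7 hours 31 minutes → arrive 06:47 UTC on Sep 23.
Flight 1 lands earlier by 11 hours 17 minutes.

the first, by 11 hours 17 minutes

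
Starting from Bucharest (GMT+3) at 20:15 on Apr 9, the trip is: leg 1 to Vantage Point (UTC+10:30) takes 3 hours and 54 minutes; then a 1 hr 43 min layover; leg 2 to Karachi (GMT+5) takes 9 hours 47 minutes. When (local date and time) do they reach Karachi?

Convert departure to UTC: 20:15 − 3:00 = 17:15 UTC on Apr 9.
Add 3 hours and 54 minutes leg 1 → 21:09 UTC.
Add 1 hour 43 minutes layover in Vantage Point → 22:52 UTC.
Add 9 hours 47 minutes leg 2 → 08:39 UTC (Apr 10).
Karachi is UTC+5:00, so local arrival = 08:39 + 5:00 = 13:39 on Apr 10.

13:39 on April 10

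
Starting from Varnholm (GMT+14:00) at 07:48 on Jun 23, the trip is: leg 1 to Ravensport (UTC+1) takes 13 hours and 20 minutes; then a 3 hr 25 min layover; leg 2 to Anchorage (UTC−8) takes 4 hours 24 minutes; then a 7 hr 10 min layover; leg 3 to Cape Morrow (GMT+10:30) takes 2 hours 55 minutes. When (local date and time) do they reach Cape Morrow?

11:32 on Jun 24

Convert departure to UTC: 07:48 − 14:00 = 17:48 UTC on Jun 22.
Add 13 hours 20 minutes leg 1 → 07:08 UTC (Jun 23).
Add 3 hours 25 minutes layover in Ravensport → 10:33 UTC.
Add 4 hours and 24 minutes leg 2 → 14:57 UTC.
Add 7 hours and 10 minutes layover in Anchorage → 22:07 UTC.
Add 2 hours and 55 minutes leg 3 → 01:02 UTC (Jun 24).
Cape Morrow is UTC+10:30, so local arrival = 01:02 + 10:30 = 11:32 on Jun 24.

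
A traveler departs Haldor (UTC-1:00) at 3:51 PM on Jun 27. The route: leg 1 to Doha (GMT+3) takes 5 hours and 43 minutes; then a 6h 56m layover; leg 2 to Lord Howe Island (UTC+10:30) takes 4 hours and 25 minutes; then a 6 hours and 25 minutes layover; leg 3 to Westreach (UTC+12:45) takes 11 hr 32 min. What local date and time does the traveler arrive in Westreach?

4:37 PM on Jun 29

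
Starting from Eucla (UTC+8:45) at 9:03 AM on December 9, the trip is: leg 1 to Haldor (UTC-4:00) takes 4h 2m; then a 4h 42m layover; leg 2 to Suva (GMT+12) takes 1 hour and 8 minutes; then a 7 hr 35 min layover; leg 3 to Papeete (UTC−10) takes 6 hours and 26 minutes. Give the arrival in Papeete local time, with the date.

2:11 PM on December 9

Convert departure to UTC: 9:03 AM − 8:45 = 12:18 AM UTC on Dec 9.
Add 4 hours and 2 minutes leg 1 → 4:20 AM UTC.
Add 4 hours 42 minutes layover in Haldor → 9:02 AM UTC.
Add 1 hour and 8 minutes leg 2 → 10:10 AM UTC.
Add 7 hours and 35 minutes layover in Suva → 5:45 PM UTC.
Add 6 hours and 26 minutes leg 3 → 12:11 AM UTC (Dec 10).
Papeete is UTC−10:00, so local arrival = 12:11 AM − 10:00 = 2:11 PM on Dec 9.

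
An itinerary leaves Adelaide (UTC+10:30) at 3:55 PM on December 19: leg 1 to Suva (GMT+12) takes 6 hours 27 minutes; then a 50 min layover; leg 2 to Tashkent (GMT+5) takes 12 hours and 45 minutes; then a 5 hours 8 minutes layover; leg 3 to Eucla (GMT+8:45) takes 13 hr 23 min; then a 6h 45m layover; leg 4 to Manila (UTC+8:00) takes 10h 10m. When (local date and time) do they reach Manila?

Convert departure to UTC: 3:55 PM − 10:30 = 5:25 AM UTC on Dec 19.
Add 6 hours and 27 minutes leg 1 → 11:52 AM UTC.
Add 50 minutes layover in Suva → 12:42 PM UTC.
Add 12 hours 45 minutes leg 2 → 1:27 AM UTC (Dec 20).
Add 5 hours and 8 minutes layover in Tashkent → 6:35 AM UTC.
Add 13 hours and 23 minutes leg 3 → 7:58 PM UTC.
Add 6 hours and 45 minutes layover in Eucla → 2:43 AM UTC (Dec 21).
Add 10 hours 10 minutes leg 4 → 12:53 PM UTC.
Manila is UTC+8:00, so local arrival = 12:53 PM + 8:00 = 8:53 PM on Dec 21.

8:53 PM on December 21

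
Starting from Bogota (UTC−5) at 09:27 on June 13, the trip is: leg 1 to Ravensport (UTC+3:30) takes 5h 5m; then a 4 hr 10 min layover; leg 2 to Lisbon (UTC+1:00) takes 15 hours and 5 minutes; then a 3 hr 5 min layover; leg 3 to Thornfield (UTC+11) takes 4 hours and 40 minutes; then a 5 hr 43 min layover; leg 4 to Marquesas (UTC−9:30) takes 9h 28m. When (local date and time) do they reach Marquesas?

Convert departure to UTC: 09:27 + 5:00 = 14:27 UTC on Jun 13.
Add 5 hours 5 minutes leg 1 → 19:32 UTC.
Add 4 hours and 10 minutes layover in Ravensport → 23:42 UTC.
Add 15 hours 5 minutes leg 2 → 14:47 UTC (Jun 14).
Add 3 hours 5 minutes layover in Lisbon → 17:52 UTC.
Add 4 hours and 40 minutes leg 3 → 22:32 UTC.
Add 5 hours and 43 minutes layover in Thornfield → 04:15 UTC (Jun 15).
Add 9 hours 28 minutes leg 4 → 13:43 UTC.
Marquesas is UTC−9:30, so local arrival = 13:43 − 9:30 = 04:13 on Jun 15.

04:13 on June 15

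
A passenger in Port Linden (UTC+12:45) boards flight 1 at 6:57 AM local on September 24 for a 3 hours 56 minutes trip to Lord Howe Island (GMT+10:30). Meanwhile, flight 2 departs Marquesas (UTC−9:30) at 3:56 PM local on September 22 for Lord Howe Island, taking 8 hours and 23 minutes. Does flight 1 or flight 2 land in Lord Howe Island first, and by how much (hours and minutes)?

Flight 1 in UTC: 6:57 AM − 12:45 = 6:12 PM on Sep 23.
+3 hours and 56 minutes → arrive 10:08 PM UTC on Sep 23.
Flight 2 in UTC: 3:56 PM + 9:30 = 1:26 AM on Sep 23.
+8 hours 23 minutes → arrive 9:49 AM UTC on Sep 23.
Flight 2 lands earlier by 12 hours 19 minutes.

the second, by 12 hours 19 minutes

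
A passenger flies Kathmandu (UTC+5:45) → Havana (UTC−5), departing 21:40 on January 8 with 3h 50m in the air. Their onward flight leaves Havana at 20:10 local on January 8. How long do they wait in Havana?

Convert departure to UTC: 21:40 − 5:45 = 15:55 UTC on Jan 8.
Add 3 hours 50 minutes flight time → 19:45 UTC.
Havana is UTC−5:00, so local arrival = 19:45 − 5:00 = 14:45 on Jan 8.
Layover = 20:10 − 14:45 = 5 hours 25 minutes.

5 hours 25 minutes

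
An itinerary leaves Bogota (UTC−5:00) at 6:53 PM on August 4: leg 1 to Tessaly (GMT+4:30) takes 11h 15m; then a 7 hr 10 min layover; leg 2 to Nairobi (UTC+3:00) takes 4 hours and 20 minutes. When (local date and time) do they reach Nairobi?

1:38 AM on August 6

Convert departure to UTC: 6:53 PM + 5:00 = 11:53 PM UTC on Aug 4.
Add 11 hours 15 minutes leg 1 → 11:08 AM UTC (Aug 5).
Add 7 hours 10 minutes layover in Tessaly → 6:18 PM UTC.
Add 4 hours and 20 minutes leg 2 → 10:38 PM UTC.
Nairobi is UTC+3:00, so local arrival = 10:38 PM + 3:00 = 1:38 AM on Aug 6.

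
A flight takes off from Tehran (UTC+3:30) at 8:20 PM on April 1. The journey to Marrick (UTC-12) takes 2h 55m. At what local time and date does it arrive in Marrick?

7:45 AM on Apr 1

Marrick is 15:30 behind Tehran.
After 2 hours and 55 minutes it is 11:15 PM in Tehran.
Shift by the zone difference: 11:15 PM − 15:30 = 7:45 AM on Apr 1 in Marrick.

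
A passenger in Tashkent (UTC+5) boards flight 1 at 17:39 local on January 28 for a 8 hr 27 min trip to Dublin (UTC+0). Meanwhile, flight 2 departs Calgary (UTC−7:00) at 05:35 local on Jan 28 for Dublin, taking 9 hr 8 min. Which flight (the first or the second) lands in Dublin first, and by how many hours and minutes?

the first, by 37 minutes

Flight 1 in UTC: 17:39 − 5:00 = 12:39 on Jan 28.
+8 hours and 27 minutes → arrive 21:06 UTC on Jan 28.
Flight 2 in UTC: 05:35 + 7:00 = 12:35 on Jan 28.
+9 hours 8 minutes → arrive 21:43 UTC on Jan 28.
Flight 1 lands earlier by 37 minutes.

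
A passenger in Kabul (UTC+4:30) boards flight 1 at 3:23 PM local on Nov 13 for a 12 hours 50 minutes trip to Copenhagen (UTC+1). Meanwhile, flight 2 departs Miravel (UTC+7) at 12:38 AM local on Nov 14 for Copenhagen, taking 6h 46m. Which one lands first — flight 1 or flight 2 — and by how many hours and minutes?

the first, by 41 minutes

Flight 1 in UTC: 3:23 PM − 4:30 = 10:53 AM on Nov 13.
+12 hours and 50 minutes → arrive 11:43 PM UTC on Nov 13.
Flight 2 in UTC: 12:38 AM − 7:00 = 5:38 PM on Nov 13.
+6 hours 46 minutes → arrive 12:24 AM UTC on Nov 14.
Flight 1 lands earlier by 41 minutes.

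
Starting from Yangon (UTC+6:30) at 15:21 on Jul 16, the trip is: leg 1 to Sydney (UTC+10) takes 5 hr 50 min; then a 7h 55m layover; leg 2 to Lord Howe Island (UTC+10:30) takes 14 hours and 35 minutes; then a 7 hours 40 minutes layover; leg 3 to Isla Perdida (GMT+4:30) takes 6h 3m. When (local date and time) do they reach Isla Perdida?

07:24 on July 18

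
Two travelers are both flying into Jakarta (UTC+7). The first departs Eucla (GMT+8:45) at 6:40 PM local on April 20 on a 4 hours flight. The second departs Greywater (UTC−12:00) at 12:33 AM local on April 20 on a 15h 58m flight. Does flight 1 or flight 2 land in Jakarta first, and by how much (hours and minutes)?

the first, by 14 hours 36 minutes

Flight 1 in UTC: 6:40 PM − 8:45 = 9:55 AM on Apr 20.
+4 hours → arrive 1:55 PM UTC on Apr 20.
Flight 2 in UTC: 12:33 AM + 12:00 = 12:33 PM on Apr 20.
+15 hours 58 minutes → arrive 4:31 AM UTC on Apr 21.
Flight 1 lands earlier by 14 hours 36 minutes.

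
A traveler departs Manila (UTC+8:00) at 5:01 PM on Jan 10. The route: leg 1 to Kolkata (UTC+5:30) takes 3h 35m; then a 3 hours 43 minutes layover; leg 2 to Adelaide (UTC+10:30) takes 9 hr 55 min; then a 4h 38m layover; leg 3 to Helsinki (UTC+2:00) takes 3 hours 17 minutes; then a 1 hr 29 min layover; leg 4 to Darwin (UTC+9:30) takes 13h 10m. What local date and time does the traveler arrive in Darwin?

10:18 AM on January 12

Convert departure to UTC: 5:01 PM − 8:00 = 9:01 AM UTC on Jan 10.
Add 3 hours and 35 minutes leg 1 → 12:36 PM UTC.
Add 3 hours 43 minutes layover in Kolkata → 4:19 PM UTC.
Add 9 hours and 55 minutes leg 2 → 2:14 AM UTC (Jan 11).
Add 4 hours and 38 minutes layover in Adelaide → 6:52 AM UTC.
Add 3 hours and 17 minutes leg 3 → 10:09 AM UTC.
Add 1 hour 29 minutes layover in Helsinki → 11:38 AM UTC.
Add 13 hours and 10 minutes leg 4 → 12:48 AM UTC (Jan 12).
Darwin is UTC+9:30, so local arrival = 12:48 AM + 9:30 = 10:18 AM on Jan 12.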